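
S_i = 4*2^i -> [4, 8, 16, 32, 64]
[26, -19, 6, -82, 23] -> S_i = Random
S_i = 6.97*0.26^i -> [6.97, 1.81, 0.47, 0.12, 0.03]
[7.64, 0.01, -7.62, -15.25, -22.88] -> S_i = 7.64 + -7.63*i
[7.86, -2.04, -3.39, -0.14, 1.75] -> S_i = Random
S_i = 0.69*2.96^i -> [0.69, 2.04, 6.05, 17.89, 52.97]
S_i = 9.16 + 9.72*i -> [9.16, 18.88, 28.6, 38.32, 48.04]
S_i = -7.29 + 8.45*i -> [-7.29, 1.16, 9.61, 18.06, 26.51]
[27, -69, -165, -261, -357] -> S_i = 27 + -96*i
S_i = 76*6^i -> [76, 456, 2736, 16416, 98496]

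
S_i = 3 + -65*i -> [3, -62, -127, -192, -257]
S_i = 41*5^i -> [41, 205, 1025, 5125, 25625]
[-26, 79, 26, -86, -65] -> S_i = Random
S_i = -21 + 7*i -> [-21, -14, -7, 0, 7]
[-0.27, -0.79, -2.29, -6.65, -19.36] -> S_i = -0.27*2.91^i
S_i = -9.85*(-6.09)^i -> [-9.85, 59.99, -365.32, 2224.79, -13548.94]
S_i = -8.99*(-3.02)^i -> [-8.99, 27.15, -81.99, 247.62, -747.8]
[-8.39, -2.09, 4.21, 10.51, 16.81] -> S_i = -8.39 + 6.30*i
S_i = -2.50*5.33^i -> [-2.5, -13.32, -71.02, -378.55, -2017.66]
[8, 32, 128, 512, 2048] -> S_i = 8*4^i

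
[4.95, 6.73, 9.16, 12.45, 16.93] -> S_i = 4.95*1.36^i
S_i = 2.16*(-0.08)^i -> [2.16, -0.17, 0.01, -0.0, 0.0]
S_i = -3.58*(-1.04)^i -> [-3.58, 3.72, -3.87, 4.03, -4.19]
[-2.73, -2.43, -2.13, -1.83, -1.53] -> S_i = -2.73 + 0.30*i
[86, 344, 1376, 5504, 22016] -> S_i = 86*4^i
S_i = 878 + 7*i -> [878, 885, 892, 899, 906]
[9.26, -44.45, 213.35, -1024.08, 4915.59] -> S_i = 9.26*(-4.80)^i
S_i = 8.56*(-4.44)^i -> [8.56, -38.01, 168.75, -749.24, 3326.64]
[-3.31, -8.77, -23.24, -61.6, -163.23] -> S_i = -3.31*2.65^i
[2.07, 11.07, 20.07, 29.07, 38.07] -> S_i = 2.07 + 9.00*i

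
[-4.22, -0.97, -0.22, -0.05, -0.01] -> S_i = -4.22*0.23^i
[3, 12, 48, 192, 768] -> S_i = 3*4^i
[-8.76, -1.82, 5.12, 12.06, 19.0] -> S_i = -8.76 + 6.94*i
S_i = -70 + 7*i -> [-70, -63, -56, -49, -42]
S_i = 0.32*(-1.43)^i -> [0.32, -0.46, 0.65, -0.94, 1.34]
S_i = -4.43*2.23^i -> [-4.43, -9.88, -22.03, -49.13, -109.55]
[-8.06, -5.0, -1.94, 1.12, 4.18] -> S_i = -8.06 + 3.06*i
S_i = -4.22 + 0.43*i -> [-4.22, -3.79, -3.36, -2.93, -2.5]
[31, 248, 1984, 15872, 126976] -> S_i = 31*8^i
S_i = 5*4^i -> [5, 20, 80, 320, 1280]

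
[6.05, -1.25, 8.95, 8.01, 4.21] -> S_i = Random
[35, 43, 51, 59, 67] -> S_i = 35 + 8*i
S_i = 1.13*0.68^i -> [1.13, 0.77, 0.52, 0.36, 0.24]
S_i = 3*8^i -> [3, 24, 192, 1536, 12288]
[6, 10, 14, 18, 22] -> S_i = 6 + 4*i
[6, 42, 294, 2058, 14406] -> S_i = 6*7^i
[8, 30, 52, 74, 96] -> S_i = 8 + 22*i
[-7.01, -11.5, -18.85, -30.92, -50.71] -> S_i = -7.01*1.64^i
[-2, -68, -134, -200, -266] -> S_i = -2 + -66*i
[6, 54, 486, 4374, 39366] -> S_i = 6*9^i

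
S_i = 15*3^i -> [15, 45, 135, 405, 1215]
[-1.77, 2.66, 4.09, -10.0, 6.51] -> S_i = Random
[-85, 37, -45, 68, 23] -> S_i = Random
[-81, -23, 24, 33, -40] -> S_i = Random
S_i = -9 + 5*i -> [-9, -4, 1, 6, 11]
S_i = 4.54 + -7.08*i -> [4.54, -2.54, -9.62, -16.7, -23.78]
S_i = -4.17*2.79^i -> [-4.17, -11.63, -32.46, -90.56, -252.67]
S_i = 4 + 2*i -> [4, 6, 8, 10, 12]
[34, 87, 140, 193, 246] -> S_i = 34 + 53*i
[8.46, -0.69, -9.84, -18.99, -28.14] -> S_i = 8.46 + -9.15*i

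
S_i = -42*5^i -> [-42, -210, -1050, -5250, -26250]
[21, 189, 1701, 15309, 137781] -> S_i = 21*9^i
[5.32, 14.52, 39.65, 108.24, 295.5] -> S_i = 5.32*2.73^i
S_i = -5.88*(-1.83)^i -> [-5.88, 10.76, -19.69, 36.04, -65.94]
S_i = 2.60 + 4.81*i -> [2.6, 7.41, 12.22, 17.03, 21.84]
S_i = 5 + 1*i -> [5, 6, 7, 8, 9]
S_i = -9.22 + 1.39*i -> [-9.22, -7.83, -6.44, -5.05, -3.66]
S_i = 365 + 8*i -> [365, 373, 381, 389, 397]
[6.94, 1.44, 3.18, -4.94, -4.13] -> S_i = Random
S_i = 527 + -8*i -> [527, 519, 511, 503, 495]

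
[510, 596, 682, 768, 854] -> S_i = 510 + 86*i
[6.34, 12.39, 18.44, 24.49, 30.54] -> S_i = 6.34 + 6.05*i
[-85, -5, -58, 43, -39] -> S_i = Random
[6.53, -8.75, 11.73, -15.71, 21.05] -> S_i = 6.53*(-1.34)^i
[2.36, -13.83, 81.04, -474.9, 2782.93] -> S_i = 2.36*(-5.86)^i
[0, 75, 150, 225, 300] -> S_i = 0 + 75*i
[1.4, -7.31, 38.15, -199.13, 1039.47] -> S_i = 1.40*(-5.22)^i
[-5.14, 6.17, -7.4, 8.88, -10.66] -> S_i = -5.14*(-1.20)^i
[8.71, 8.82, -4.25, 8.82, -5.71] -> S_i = Random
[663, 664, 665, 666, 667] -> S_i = 663 + 1*i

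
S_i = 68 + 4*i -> [68, 72, 76, 80, 84]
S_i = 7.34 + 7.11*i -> [7.34, 14.45, 21.56, 28.67, 35.78]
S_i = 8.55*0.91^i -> [8.55, 7.78, 7.08, 6.44, 5.86]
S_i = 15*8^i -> [15, 120, 960, 7680, 61440]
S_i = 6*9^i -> [6, 54, 486, 4374, 39366]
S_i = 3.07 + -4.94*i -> [3.07, -1.87, -6.81, -11.75, -16.69]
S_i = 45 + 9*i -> [45, 54, 63, 72, 81]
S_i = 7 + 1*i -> [7, 8, 9, 10, 11]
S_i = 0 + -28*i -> [0, -28, -56, -84, -112]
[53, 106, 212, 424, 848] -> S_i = 53*2^i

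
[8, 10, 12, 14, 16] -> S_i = 8 + 2*i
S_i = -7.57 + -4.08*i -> [-7.57, -11.65, -15.73, -19.81, -23.89]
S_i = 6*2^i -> [6, 12, 24, 48, 96]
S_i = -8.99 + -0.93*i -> [-8.99, -9.92, -10.85, -11.78, -12.71]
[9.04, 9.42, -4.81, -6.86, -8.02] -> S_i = Random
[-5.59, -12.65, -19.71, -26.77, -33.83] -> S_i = -5.59 + -7.06*i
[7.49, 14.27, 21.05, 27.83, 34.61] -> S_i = 7.49 + 6.78*i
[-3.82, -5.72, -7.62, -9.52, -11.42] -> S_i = -3.82 + -1.90*i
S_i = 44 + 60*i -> [44, 104, 164, 224, 284]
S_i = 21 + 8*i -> [21, 29, 37, 45, 53]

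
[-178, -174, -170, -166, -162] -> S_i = -178 + 4*i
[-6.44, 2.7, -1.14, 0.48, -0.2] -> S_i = -6.44*(-0.42)^i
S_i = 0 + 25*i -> [0, 25, 50, 75, 100]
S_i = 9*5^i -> [9, 45, 225, 1125, 5625]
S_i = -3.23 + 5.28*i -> [-3.23, 2.05, 7.33, 12.61, 17.89]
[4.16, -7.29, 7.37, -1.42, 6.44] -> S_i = Random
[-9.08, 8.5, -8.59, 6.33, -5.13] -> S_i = Random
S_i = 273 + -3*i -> [273, 270, 267, 264, 261]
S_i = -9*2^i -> [-9, -18, -36, -72, -144]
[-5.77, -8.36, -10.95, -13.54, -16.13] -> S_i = -5.77 + -2.59*i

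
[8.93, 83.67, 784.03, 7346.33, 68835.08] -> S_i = 8.93*9.37^i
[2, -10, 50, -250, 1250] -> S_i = 2*-5^i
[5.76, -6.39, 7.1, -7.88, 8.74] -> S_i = 5.76*(-1.11)^i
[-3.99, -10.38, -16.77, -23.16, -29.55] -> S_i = -3.99 + -6.39*i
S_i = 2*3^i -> [2, 6, 18, 54, 162]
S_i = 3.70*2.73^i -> [3.7, 10.1, 27.58, 75.28, 205.52]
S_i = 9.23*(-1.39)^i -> [9.23, -12.83, 17.83, -24.79, 34.46]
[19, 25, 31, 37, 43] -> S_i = 19 + 6*i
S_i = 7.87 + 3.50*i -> [7.87, 11.37, 14.87, 18.37, 21.87]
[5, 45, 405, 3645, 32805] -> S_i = 5*9^i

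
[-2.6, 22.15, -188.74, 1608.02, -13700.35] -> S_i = -2.60*(-8.52)^i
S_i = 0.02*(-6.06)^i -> [0.02, -0.12, 0.73, -4.45, 26.97]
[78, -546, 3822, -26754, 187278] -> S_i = 78*-7^i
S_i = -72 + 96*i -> [-72, 24, 120, 216, 312]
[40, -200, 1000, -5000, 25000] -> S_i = 40*-5^i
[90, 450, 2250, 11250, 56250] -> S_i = 90*5^i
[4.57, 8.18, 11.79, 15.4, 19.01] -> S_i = 4.57 + 3.61*i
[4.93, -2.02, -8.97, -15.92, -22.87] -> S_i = 4.93 + -6.95*i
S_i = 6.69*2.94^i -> [6.69, 19.67, 57.83, 170.01, 499.82]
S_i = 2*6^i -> [2, 12, 72, 432, 2592]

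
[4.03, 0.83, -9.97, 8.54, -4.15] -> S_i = Random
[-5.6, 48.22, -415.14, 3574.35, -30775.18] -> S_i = -5.60*(-8.61)^i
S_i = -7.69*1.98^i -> [-7.69, -15.23, -30.15, -59.69, -118.19]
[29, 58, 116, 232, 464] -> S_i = 29*2^i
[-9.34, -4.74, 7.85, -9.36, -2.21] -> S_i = Random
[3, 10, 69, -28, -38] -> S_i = Random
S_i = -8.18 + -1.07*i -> [-8.18, -9.25, -10.32, -11.39, -12.46]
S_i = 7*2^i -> [7, 14, 28, 56, 112]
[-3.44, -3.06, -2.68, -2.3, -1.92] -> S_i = -3.44 + 0.38*i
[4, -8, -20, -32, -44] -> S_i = 4 + -12*i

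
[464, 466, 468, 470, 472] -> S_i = 464 + 2*i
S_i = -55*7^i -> [-55, -385, -2695, -18865, -132055]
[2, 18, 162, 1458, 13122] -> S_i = 2*9^i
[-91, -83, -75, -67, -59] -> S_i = -91 + 8*i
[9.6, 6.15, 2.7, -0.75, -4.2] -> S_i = 9.60 + -3.45*i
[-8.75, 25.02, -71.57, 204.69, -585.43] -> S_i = -8.75*(-2.86)^i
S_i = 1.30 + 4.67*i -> [1.3, 5.97, 10.64, 15.31, 19.98]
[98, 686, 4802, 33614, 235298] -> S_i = 98*7^i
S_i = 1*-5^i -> [1, -5, 25, -125, 625]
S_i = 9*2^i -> [9, 18, 36, 72, 144]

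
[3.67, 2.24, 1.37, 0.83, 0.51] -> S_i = 3.67*0.61^i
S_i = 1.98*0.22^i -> [1.98, 0.44, 0.1, 0.02, 0.0]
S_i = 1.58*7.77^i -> [1.58, 12.28, 95.39, 741.17, 5758.92]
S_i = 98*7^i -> [98, 686, 4802, 33614, 235298]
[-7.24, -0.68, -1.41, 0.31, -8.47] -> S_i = Random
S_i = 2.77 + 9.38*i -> [2.77, 12.15, 21.53, 30.91, 40.29]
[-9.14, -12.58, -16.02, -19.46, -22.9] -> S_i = -9.14 + -3.44*i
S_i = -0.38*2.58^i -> [-0.38, -0.98, -2.53, -6.53, -16.84]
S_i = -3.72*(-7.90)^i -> [-3.72, 29.39, -232.17, 1834.11, -14489.43]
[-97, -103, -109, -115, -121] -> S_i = -97 + -6*i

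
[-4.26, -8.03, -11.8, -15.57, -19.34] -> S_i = -4.26 + -3.77*i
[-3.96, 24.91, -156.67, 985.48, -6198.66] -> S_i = -3.96*(-6.29)^i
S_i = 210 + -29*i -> [210, 181, 152, 123, 94]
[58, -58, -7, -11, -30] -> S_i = Random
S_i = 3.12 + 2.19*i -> [3.12, 5.31, 7.5, 9.69, 11.88]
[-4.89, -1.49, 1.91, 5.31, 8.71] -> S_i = -4.89 + 3.40*i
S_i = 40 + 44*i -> [40, 84, 128, 172, 216]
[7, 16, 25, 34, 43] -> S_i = 7 + 9*i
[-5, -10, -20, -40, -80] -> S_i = -5*2^i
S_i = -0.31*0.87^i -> [-0.31, -0.27, -0.23, -0.2, -0.18]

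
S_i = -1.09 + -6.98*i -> [-1.09, -8.07, -15.05, -22.03, -29.01]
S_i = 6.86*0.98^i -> [6.86, 6.72, 6.59, 6.46, 6.33]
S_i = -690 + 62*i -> [-690, -628, -566, -504, -442]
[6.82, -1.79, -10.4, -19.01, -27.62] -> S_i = 6.82 + -8.61*i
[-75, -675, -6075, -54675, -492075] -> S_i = -75*9^i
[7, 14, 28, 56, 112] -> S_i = 7*2^i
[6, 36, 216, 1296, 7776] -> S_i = 6*6^i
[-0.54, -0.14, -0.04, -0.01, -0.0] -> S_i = -0.54*0.26^i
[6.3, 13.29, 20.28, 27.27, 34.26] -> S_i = 6.30 + 6.99*i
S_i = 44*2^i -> [44, 88, 176, 352, 704]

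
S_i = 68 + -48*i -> [68, 20, -28, -76, -124]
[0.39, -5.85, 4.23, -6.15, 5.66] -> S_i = Random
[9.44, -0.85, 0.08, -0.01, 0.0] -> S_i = 9.44*(-0.09)^i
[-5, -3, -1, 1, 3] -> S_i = -5 + 2*i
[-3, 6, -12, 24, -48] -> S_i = -3*-2^i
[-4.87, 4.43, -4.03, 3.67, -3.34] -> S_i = -4.87*(-0.91)^i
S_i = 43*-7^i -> [43, -301, 2107, -14749, 103243]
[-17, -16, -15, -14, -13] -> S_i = -17 + 1*i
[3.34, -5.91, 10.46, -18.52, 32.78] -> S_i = 3.34*(-1.77)^i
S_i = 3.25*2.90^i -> [3.25, 9.42, 27.33, 79.26, 229.87]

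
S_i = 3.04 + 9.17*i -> [3.04, 12.21, 21.38, 30.55, 39.72]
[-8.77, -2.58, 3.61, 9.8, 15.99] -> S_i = -8.77 + 6.19*i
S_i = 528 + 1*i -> [528, 529, 530, 531, 532]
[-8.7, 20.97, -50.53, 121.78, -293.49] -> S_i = -8.70*(-2.41)^i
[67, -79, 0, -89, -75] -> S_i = Random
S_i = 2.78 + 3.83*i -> [2.78, 6.61, 10.44, 14.27, 18.1]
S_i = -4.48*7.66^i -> [-4.48, -34.32, -262.87, -2013.56, -15423.86]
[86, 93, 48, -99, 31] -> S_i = Random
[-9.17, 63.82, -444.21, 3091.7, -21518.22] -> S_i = -9.17*(-6.96)^i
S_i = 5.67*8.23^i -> [5.67, 46.66, 384.05, 3160.69, 26012.52]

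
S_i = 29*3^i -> [29, 87, 261, 783, 2349]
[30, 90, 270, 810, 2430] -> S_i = 30*3^i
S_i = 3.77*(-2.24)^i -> [3.77, -8.44, 18.92, -42.37, 94.91]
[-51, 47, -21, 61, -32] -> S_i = Random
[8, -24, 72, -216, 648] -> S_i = 8*-3^i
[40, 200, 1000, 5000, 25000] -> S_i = 40*5^i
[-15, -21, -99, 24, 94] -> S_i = Random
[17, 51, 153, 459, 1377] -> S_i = 17*3^i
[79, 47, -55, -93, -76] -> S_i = Random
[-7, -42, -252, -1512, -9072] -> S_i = -7*6^i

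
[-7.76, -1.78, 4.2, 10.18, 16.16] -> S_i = -7.76 + 5.98*i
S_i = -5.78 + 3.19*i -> [-5.78, -2.59, 0.6, 3.79, 6.98]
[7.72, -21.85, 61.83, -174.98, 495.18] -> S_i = 7.72*(-2.83)^i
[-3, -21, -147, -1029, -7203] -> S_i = -3*7^i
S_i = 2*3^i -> [2, 6, 18, 54, 162]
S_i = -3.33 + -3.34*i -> [-3.33, -6.67, -10.01, -13.35, -16.69]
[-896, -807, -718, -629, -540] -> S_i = -896 + 89*i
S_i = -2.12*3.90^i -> [-2.12, -8.27, -32.25, -125.76, -490.45]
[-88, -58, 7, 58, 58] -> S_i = Random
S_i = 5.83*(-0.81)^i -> [5.83, -4.72, 3.83, -3.1, 2.51]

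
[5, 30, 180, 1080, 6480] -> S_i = 5*6^i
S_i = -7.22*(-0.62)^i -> [-7.22, 4.48, -2.78, 1.72, -1.07]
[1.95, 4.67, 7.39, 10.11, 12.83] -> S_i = 1.95 + 2.72*i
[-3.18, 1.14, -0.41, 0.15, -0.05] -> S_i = -3.18*(-0.36)^i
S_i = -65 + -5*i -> [-65, -70, -75, -80, -85]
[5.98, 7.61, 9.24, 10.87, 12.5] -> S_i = 5.98 + 1.63*i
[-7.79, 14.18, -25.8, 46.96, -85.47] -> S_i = -7.79*(-1.82)^i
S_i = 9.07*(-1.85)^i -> [9.07, -16.78, 31.04, -57.43, 106.24]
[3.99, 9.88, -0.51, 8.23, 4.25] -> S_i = Random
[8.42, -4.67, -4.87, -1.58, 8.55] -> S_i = Random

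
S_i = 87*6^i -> [87, 522, 3132, 18792, 112752]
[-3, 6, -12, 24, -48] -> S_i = -3*-2^i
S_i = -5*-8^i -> [-5, 40, -320, 2560, -20480]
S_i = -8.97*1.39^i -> [-8.97, -12.47, -17.33, -24.09, -33.49]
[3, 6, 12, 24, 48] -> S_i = 3*2^i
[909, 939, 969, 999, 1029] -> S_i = 909 + 30*i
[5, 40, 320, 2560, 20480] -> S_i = 5*8^i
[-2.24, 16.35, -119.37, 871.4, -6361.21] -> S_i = -2.24*(-7.30)^i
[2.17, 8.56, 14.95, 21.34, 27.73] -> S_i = 2.17 + 6.39*i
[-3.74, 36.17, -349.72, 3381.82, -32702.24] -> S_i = -3.74*(-9.67)^i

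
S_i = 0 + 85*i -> [0, 85, 170, 255, 340]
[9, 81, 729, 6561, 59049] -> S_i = 9*9^i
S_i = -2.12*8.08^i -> [-2.12, -17.13, -138.41, -1118.33, -9036.11]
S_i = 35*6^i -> [35, 210, 1260, 7560, 45360]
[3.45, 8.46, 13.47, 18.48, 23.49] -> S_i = 3.45 + 5.01*i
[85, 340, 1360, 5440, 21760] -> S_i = 85*4^i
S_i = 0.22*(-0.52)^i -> [0.22, -0.11, 0.06, -0.03, 0.02]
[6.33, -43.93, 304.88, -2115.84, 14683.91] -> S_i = 6.33*(-6.94)^i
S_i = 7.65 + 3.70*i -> [7.65, 11.35, 15.05, 18.75, 22.45]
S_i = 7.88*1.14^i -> [7.88, 8.98, 10.24, 11.67, 13.31]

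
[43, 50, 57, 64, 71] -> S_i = 43 + 7*i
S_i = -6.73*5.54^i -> [-6.73, -37.28, -206.55, -1144.31, -6339.49]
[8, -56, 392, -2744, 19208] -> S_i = 8*-7^i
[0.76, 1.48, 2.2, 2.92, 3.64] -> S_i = 0.76 + 0.72*i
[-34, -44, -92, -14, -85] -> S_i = Random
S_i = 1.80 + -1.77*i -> [1.8, 0.03, -1.74, -3.51, -5.28]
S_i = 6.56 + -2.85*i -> [6.56, 3.71, 0.86, -1.99, -4.84]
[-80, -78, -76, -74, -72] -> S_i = -80 + 2*i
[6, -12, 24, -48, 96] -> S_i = 6*-2^i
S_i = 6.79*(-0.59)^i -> [6.79, -4.01, 2.36, -1.39, 0.82]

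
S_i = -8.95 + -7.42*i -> [-8.95, -16.37, -23.79, -31.21, -38.63]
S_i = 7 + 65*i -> [7, 72, 137, 202, 267]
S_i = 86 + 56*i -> [86, 142, 198, 254, 310]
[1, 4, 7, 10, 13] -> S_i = 1 + 3*i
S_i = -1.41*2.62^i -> [-1.41, -3.69, -9.68, -25.36, -66.44]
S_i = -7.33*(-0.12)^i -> [-7.33, 0.88, -0.11, 0.01, -0.0]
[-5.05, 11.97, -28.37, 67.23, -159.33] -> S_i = -5.05*(-2.37)^i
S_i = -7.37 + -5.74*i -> [-7.37, -13.11, -18.85, -24.59, -30.33]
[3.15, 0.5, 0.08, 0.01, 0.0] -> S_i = 3.15*0.16^i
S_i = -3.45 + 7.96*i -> [-3.45, 4.51, 12.47, 20.43, 28.39]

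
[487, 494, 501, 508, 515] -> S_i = 487 + 7*i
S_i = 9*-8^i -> [9, -72, 576, -4608, 36864]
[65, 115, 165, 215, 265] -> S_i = 65 + 50*i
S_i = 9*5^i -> [9, 45, 225, 1125, 5625]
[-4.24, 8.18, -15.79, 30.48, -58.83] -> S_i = -4.24*(-1.93)^i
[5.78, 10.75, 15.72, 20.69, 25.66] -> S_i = 5.78 + 4.97*i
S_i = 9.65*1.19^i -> [9.65, 11.48, 13.67, 16.26, 19.35]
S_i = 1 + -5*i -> [1, -4, -9, -14, -19]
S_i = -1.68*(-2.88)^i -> [-1.68, 4.84, -13.93, 40.13, -115.58]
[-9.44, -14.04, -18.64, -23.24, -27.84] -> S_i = -9.44 + -4.60*i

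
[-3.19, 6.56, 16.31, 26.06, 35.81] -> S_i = -3.19 + 9.75*i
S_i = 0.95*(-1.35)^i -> [0.95, -1.28, 1.73, -2.34, 3.16]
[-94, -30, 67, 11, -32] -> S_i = Random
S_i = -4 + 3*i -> [-4, -1, 2, 5, 8]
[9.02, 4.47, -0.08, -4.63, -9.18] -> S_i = 9.02 + -4.55*i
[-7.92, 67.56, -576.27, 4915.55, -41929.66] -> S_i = -7.92*(-8.53)^i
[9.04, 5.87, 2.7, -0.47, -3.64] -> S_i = 9.04 + -3.17*i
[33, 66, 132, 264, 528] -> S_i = 33*2^i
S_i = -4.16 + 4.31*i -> [-4.16, 0.15, 4.46, 8.77, 13.08]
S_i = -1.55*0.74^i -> [-1.55, -1.15, -0.85, -0.63, -0.46]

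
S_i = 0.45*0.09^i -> [0.45, 0.04, 0.0, 0.0, 0.0]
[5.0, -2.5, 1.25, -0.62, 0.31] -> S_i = 5.00*(-0.50)^i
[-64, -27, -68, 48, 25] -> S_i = Random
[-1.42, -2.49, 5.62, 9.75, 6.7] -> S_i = Random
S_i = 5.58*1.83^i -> [5.58, 10.21, 18.69, 34.2, 62.58]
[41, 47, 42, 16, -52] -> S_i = Random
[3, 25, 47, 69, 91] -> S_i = 3 + 22*i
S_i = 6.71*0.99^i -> [6.71, 6.64, 6.58, 6.51, 6.45]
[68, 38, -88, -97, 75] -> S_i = Random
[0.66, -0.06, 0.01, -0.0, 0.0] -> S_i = 0.66*(-0.09)^i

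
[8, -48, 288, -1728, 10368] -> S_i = 8*-6^i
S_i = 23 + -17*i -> [23, 6, -11, -28, -45]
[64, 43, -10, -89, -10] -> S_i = Random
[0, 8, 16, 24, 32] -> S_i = 0 + 8*i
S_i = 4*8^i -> [4, 32, 256, 2048, 16384]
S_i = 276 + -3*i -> [276, 273, 270, 267, 264]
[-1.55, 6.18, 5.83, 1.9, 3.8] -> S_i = Random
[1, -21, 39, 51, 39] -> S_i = Random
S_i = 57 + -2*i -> [57, 55, 53, 51, 49]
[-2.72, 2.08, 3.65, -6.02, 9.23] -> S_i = Random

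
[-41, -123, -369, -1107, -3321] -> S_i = -41*3^i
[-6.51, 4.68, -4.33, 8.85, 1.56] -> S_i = Random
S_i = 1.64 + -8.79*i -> [1.64, -7.15, -15.94, -24.73, -33.52]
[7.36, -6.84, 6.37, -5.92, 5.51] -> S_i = 7.36*(-0.93)^i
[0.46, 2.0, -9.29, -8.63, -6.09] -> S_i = Random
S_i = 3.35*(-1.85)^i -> [3.35, -6.2, 11.47, -21.21, 39.24]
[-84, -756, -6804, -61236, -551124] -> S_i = -84*9^i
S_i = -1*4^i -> [-1, -4, -16, -64, -256]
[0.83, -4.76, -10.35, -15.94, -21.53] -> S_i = 0.83 + -5.59*i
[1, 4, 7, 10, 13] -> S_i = 1 + 3*i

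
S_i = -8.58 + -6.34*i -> [-8.58, -14.92, -21.26, -27.6, -33.94]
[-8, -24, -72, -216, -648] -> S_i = -8*3^i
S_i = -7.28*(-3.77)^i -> [-7.28, 27.45, -103.47, 390.08, -1470.61]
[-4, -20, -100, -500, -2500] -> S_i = -4*5^i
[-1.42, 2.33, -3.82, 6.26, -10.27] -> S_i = -1.42*(-1.64)^i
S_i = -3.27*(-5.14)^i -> [-3.27, 16.81, -86.39, 444.06, -2282.44]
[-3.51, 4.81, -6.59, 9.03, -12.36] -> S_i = -3.51*(-1.37)^i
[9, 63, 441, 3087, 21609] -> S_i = 9*7^i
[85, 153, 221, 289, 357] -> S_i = 85 + 68*i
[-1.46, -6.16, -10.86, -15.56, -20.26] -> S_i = -1.46 + -4.70*i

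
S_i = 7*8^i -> [7, 56, 448, 3584, 28672]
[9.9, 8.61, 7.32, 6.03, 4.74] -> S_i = 9.90 + -1.29*i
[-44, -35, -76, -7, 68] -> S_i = Random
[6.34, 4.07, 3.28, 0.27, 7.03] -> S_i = Random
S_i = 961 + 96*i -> [961, 1057, 1153, 1249, 1345]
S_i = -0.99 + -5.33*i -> [-0.99, -6.32, -11.65, -16.98, -22.31]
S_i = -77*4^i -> [-77, -308, -1232, -4928, -19712]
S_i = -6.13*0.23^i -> [-6.13, -1.41, -0.32, -0.07, -0.02]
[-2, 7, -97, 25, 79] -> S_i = Random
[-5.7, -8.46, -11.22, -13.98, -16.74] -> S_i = -5.70 + -2.76*i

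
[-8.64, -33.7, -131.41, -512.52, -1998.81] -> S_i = -8.64*3.90^i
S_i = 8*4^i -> [8, 32, 128, 512, 2048]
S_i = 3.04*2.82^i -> [3.04, 8.57, 24.18, 68.17, 192.25]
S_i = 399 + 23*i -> [399, 422, 445, 468, 491]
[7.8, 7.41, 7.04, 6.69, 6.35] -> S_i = 7.80*0.95^i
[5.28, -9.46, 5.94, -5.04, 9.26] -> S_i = Random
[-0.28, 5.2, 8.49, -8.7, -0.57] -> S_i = Random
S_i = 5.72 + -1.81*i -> [5.72, 3.91, 2.1, 0.29, -1.52]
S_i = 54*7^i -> [54, 378, 2646, 18522, 129654]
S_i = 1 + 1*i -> [1, 2, 3, 4, 5]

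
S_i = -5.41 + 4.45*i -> [-5.41, -0.96, 3.49, 7.94, 12.39]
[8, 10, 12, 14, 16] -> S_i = 8 + 2*i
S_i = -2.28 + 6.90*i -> [-2.28, 4.62, 11.52, 18.42, 25.32]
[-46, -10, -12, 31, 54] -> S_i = Random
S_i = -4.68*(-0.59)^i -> [-4.68, 2.76, -1.63, 0.96, -0.57]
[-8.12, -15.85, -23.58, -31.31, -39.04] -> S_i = -8.12 + -7.73*i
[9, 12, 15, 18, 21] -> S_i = 9 + 3*i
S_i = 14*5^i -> [14, 70, 350, 1750, 8750]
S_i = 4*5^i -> [4, 20, 100, 500, 2500]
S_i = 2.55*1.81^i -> [2.55, 4.62, 8.35, 15.12, 27.37]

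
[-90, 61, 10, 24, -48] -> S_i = Random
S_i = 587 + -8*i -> [587, 579, 571, 563, 555]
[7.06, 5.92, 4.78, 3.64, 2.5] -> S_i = 7.06 + -1.14*i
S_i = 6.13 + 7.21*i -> [6.13, 13.34, 20.55, 27.76, 34.97]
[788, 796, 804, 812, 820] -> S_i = 788 + 8*i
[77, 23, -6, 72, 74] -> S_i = Random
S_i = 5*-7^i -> [5, -35, 245, -1715, 12005]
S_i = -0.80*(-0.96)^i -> [-0.8, 0.77, -0.74, 0.71, -0.68]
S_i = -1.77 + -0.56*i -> [-1.77, -2.33, -2.89, -3.45, -4.01]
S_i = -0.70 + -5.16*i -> [-0.7, -5.86, -11.02, -16.18, -21.34]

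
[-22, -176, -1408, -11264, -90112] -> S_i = -22*8^i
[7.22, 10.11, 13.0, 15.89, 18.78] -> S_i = 7.22 + 2.89*i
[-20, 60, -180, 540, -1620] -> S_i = -20*-3^i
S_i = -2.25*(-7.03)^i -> [-2.25, 15.82, -111.2, 781.72, -5495.46]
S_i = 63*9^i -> [63, 567, 5103, 45927, 413343]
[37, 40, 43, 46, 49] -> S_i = 37 + 3*i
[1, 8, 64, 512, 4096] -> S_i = 1*8^i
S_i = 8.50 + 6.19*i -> [8.5, 14.69, 20.88, 27.07, 33.26]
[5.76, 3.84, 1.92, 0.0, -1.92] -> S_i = 5.76 + -1.92*i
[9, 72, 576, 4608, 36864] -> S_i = 9*8^i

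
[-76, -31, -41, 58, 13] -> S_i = Random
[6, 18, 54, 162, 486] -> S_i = 6*3^i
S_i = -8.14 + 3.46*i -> [-8.14, -4.68, -1.22, 2.24, 5.7]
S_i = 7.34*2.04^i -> [7.34, 14.97, 30.55, 62.31, 127.12]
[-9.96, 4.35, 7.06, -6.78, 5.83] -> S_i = Random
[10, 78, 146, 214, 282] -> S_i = 10 + 68*i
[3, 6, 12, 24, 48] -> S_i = 3*2^i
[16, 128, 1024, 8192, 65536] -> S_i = 16*8^i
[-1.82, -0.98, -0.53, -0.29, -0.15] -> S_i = -1.82*0.54^i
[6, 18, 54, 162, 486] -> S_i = 6*3^i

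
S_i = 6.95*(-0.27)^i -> [6.95, -1.88, 0.51, -0.14, 0.04]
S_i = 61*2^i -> [61, 122, 244, 488, 976]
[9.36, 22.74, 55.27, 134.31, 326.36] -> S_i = 9.36*2.43^i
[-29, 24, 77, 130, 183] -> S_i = -29 + 53*i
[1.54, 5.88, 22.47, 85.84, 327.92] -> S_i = 1.54*3.82^i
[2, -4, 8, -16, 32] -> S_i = 2*-2^i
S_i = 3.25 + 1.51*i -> [3.25, 4.76, 6.27, 7.78, 9.29]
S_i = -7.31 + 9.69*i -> [-7.31, 2.38, 12.07, 21.76, 31.45]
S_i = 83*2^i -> [83, 166, 332, 664, 1328]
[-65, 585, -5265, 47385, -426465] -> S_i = -65*-9^i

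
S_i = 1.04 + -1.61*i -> [1.04, -0.57, -2.18, -3.79, -5.4]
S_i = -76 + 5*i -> [-76, -71, -66, -61, -56]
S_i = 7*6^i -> [7, 42, 252, 1512, 9072]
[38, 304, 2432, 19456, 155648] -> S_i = 38*8^i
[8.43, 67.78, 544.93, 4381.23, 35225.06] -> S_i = 8.43*8.04^i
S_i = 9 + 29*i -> [9, 38, 67, 96, 125]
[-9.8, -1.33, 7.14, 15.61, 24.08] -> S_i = -9.80 + 8.47*i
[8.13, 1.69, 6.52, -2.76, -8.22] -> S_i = Random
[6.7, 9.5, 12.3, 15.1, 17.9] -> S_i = 6.70 + 2.80*i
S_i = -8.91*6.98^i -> [-8.91, -62.19, -434.1, -3030.01, -21149.47]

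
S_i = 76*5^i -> [76, 380, 1900, 9500, 47500]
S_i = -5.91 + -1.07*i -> [-5.91, -6.98, -8.05, -9.12, -10.19]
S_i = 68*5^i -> [68, 340, 1700, 8500, 42500]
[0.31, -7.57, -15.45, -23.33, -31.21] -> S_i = 0.31 + -7.88*i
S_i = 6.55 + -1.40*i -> [6.55, 5.15, 3.75, 2.35, 0.95]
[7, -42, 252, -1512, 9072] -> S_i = 7*-6^i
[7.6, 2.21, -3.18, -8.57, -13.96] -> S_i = 7.60 + -5.39*i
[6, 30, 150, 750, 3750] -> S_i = 6*5^i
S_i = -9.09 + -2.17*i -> [-9.09, -11.26, -13.43, -15.6, -17.77]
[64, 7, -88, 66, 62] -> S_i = Random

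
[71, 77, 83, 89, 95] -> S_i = 71 + 6*i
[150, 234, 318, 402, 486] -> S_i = 150 + 84*i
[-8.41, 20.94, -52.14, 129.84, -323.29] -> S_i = -8.41*(-2.49)^i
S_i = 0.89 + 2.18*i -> [0.89, 3.07, 5.25, 7.43, 9.61]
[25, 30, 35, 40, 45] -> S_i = 25 + 5*i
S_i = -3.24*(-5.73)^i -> [-3.24, 18.57, -106.38, 609.55, -3492.72]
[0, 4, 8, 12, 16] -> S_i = 0 + 4*i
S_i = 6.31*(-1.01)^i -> [6.31, -6.37, 6.44, -6.5, 6.57]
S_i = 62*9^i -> [62, 558, 5022, 45198, 406782]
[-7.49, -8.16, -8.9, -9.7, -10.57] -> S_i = -7.49*1.09^i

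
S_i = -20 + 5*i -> [-20, -15, -10, -5, 0]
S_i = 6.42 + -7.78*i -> [6.42, -1.36, -9.14, -16.92, -24.7]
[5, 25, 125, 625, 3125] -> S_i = 5*5^i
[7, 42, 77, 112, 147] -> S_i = 7 + 35*i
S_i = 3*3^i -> [3, 9, 27, 81, 243]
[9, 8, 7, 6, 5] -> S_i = 9 + -1*i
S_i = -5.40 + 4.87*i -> [-5.4, -0.53, 4.34, 9.21, 14.08]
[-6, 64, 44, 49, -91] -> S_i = Random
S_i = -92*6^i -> [-92, -552, -3312, -19872, -119232]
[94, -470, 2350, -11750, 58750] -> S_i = 94*-5^i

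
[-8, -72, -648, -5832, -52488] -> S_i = -8*9^i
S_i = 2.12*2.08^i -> [2.12, 4.41, 9.17, 19.08, 39.68]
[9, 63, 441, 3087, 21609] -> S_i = 9*7^i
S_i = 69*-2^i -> [69, -138, 276, -552, 1104]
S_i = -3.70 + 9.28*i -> [-3.7, 5.58, 14.86, 24.14, 33.42]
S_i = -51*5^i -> [-51, -255, -1275, -6375, -31875]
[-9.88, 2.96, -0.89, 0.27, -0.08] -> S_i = -9.88*(-0.30)^i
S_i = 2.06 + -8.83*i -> [2.06, -6.77, -15.6, -24.43, -33.26]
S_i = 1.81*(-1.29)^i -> [1.81, -2.33, 3.01, -3.89, 5.01]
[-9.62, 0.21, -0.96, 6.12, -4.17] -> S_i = Random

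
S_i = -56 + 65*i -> [-56, 9, 74, 139, 204]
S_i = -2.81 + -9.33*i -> [-2.81, -12.14, -21.47, -30.8, -40.13]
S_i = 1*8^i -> [1, 8, 64, 512, 4096]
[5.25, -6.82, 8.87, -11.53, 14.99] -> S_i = 5.25*(-1.30)^i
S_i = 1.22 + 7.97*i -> [1.22, 9.19, 17.16, 25.13, 33.1]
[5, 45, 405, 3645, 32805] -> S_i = 5*9^i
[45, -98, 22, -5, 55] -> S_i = Random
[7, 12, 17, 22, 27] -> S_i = 7 + 5*i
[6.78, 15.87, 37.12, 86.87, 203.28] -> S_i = 6.78*2.34^i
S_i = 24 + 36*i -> [24, 60, 96, 132, 168]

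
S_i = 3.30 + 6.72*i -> [3.3, 10.02, 16.74, 23.46, 30.18]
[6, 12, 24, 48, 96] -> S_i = 6*2^i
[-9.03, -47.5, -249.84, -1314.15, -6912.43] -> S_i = -9.03*5.26^i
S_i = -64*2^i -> [-64, -128, -256, -512, -1024]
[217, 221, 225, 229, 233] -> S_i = 217 + 4*i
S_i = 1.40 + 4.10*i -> [1.4, 5.5, 9.6, 13.7, 17.8]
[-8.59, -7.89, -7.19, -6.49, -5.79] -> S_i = -8.59 + 0.70*i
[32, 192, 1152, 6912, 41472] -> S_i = 32*6^i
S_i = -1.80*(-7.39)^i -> [-1.8, 13.3, -98.3, 726.45, -5368.47]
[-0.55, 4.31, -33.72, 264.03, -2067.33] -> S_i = -0.55*(-7.83)^i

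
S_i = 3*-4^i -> [3, -12, 48, -192, 768]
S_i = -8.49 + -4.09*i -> [-8.49, -12.58, -16.67, -20.76, -24.85]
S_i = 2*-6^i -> [2, -12, 72, -432, 2592]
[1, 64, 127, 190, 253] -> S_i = 1 + 63*i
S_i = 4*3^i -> [4, 12, 36, 108, 324]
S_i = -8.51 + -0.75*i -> [-8.51, -9.26, -10.01, -10.76, -11.51]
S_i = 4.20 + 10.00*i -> [4.2, 14.2, 24.2, 34.2, 44.2]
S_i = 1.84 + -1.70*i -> [1.84, 0.14, -1.56, -3.26, -4.96]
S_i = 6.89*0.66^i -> [6.89, 4.55, 3.0, 1.98, 1.31]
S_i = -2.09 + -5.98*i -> [-2.09, -8.07, -14.05, -20.03, -26.01]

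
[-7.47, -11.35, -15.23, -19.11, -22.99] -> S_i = -7.47 + -3.88*i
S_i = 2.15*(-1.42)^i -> [2.15, -3.05, 4.34, -6.16, 8.74]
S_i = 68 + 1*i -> [68, 69, 70, 71, 72]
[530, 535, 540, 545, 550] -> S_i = 530 + 5*i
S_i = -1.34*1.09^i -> [-1.34, -1.46, -1.59, -1.74, -1.89]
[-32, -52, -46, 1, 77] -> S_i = Random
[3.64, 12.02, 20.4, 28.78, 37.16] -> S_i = 3.64 + 8.38*i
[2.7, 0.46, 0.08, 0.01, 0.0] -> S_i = 2.70*0.17^i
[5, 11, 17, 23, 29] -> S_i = 5 + 6*i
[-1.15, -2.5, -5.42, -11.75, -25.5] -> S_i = -1.15*2.17^i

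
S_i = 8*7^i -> [8, 56, 392, 2744, 19208]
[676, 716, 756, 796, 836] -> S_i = 676 + 40*i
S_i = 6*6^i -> [6, 36, 216, 1296, 7776]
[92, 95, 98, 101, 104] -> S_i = 92 + 3*i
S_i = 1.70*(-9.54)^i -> [1.7, -16.22, 154.72, -1476.03, 14081.29]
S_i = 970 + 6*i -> [970, 976, 982, 988, 994]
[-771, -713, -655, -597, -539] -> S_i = -771 + 58*i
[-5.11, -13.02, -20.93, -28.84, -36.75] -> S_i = -5.11 + -7.91*i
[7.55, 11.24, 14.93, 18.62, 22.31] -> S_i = 7.55 + 3.69*i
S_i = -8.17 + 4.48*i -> [-8.17, -3.69, 0.79, 5.27, 9.75]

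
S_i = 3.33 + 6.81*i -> [3.33, 10.14, 16.95, 23.76, 30.57]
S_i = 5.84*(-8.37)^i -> [5.84, -48.88, 409.13, -3424.44, 28662.54]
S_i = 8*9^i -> [8, 72, 648, 5832, 52488]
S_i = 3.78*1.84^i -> [3.78, 6.96, 12.8, 23.55, 43.33]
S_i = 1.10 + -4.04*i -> [1.1, -2.94, -6.98, -11.02, -15.06]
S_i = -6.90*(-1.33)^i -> [-6.9, 9.18, -12.21, 16.23, -21.59]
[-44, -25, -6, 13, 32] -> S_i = -44 + 19*i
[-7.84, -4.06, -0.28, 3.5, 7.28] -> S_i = -7.84 + 3.78*i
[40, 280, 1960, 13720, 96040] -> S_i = 40*7^i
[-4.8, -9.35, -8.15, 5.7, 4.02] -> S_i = Random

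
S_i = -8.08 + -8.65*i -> [-8.08, -16.73, -25.38, -34.03, -42.68]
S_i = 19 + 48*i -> [19, 67, 115, 163, 211]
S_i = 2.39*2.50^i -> [2.39, 5.98, 14.94, 37.34, 93.36]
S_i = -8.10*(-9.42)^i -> [-8.1, 76.3, -718.76, 6770.76, -63780.6]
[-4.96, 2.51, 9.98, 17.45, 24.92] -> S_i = -4.96 + 7.47*i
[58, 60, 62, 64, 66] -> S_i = 58 + 2*i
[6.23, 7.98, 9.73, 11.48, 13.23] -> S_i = 6.23 + 1.75*i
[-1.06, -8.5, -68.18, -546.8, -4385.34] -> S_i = -1.06*8.02^i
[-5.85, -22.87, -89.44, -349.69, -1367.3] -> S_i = -5.85*3.91^i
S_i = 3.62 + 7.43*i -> [3.62, 11.05, 18.48, 25.91, 33.34]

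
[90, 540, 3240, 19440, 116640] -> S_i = 90*6^i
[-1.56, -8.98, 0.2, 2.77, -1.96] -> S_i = Random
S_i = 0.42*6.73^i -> [0.42, 2.83, 19.02, 128.02, 861.61]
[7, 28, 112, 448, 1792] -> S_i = 7*4^i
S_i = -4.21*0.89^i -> [-4.21, -3.75, -3.33, -2.97, -2.64]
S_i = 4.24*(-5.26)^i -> [4.24, -22.3, 117.31, -617.05, 3245.7]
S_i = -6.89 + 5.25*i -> [-6.89, -1.64, 3.61, 8.86, 14.11]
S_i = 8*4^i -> [8, 32, 128, 512, 2048]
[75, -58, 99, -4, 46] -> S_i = Random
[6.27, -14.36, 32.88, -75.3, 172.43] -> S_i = 6.27*(-2.29)^i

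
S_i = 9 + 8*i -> [9, 17, 25, 33, 41]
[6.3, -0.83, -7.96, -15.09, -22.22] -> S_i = 6.30 + -7.13*i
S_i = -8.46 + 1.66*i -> [-8.46, -6.8, -5.14, -3.48, -1.82]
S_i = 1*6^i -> [1, 6, 36, 216, 1296]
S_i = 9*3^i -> [9, 27, 81, 243, 729]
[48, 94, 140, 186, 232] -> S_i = 48 + 46*i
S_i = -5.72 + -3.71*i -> [-5.72, -9.43, -13.14, -16.85, -20.56]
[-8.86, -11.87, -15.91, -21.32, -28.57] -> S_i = -8.86*1.34^i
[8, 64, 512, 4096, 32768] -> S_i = 8*8^i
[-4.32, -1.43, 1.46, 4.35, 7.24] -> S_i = -4.32 + 2.89*i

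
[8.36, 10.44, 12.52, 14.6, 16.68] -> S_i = 8.36 + 2.08*i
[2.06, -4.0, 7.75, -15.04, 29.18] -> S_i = 2.06*(-1.94)^i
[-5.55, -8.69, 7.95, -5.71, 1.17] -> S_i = Random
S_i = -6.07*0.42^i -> [-6.07, -2.55, -1.07, -0.45, -0.19]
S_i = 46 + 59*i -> [46, 105, 164, 223, 282]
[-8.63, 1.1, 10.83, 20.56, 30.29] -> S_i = -8.63 + 9.73*i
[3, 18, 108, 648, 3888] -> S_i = 3*6^i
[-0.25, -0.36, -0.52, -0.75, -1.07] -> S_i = -0.25*1.44^i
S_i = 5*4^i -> [5, 20, 80, 320, 1280]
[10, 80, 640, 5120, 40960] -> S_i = 10*8^i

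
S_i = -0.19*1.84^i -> [-0.19, -0.35, -0.64, -1.18, -2.18]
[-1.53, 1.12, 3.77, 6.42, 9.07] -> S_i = -1.53 + 2.65*i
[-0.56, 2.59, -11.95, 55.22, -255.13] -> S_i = -0.56*(-4.62)^i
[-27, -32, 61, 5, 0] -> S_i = Random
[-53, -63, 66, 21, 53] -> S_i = Random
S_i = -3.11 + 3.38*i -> [-3.11, 0.27, 3.65, 7.03, 10.41]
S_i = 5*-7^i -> [5, -35, 245, -1715, 12005]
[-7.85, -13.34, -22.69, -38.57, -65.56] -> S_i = -7.85*1.70^i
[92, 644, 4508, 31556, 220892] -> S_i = 92*7^i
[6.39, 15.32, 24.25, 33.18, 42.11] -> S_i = 6.39 + 8.93*i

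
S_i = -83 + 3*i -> [-83, -80, -77, -74, -71]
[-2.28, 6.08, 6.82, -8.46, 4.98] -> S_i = Random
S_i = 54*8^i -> [54, 432, 3456, 27648, 221184]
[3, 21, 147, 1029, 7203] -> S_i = 3*7^i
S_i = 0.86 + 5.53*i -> [0.86, 6.39, 11.92, 17.45, 22.98]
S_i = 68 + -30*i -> [68, 38, 8, -22, -52]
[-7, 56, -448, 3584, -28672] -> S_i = -7*-8^i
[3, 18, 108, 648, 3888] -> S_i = 3*6^i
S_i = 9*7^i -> [9, 63, 441, 3087, 21609]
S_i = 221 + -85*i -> [221, 136, 51, -34, -119]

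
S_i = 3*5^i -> [3, 15, 75, 375, 1875]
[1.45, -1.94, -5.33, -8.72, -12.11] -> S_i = 1.45 + -3.39*i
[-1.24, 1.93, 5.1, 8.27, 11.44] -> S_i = -1.24 + 3.17*i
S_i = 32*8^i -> [32, 256, 2048, 16384, 131072]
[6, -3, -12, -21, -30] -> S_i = 6 + -9*i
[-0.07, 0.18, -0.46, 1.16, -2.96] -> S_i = -0.07*(-2.55)^i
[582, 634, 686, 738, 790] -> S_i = 582 + 52*i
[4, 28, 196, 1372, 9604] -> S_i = 4*7^i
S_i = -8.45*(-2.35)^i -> [-8.45, 19.86, -46.67, 109.66, -257.71]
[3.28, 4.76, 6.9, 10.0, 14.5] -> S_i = 3.28*1.45^i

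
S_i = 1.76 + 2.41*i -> [1.76, 4.17, 6.58, 8.99, 11.4]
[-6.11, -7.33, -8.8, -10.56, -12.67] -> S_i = -6.11*1.20^i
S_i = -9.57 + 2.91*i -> [-9.57, -6.66, -3.75, -0.84, 2.07]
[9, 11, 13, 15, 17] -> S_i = 9 + 2*i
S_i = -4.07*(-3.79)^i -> [-4.07, 15.43, -58.46, 221.57, -839.75]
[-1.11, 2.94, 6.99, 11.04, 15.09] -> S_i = -1.11 + 4.05*i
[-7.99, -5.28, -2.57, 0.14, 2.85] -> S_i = -7.99 + 2.71*i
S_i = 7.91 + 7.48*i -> [7.91, 15.39, 22.87, 30.35, 37.83]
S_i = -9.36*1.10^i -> [-9.36, -10.3, -11.33, -12.46, -13.7]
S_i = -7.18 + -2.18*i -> [-7.18, -9.36, -11.54, -13.72, -15.9]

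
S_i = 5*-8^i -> [5, -40, 320, -2560, 20480]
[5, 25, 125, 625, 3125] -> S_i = 5*5^i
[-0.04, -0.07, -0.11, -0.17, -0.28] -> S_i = -0.04*1.63^i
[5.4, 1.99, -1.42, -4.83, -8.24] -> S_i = 5.40 + -3.41*i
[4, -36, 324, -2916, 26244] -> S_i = 4*-9^i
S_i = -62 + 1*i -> [-62, -61, -60, -59, -58]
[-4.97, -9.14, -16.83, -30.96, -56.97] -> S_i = -4.97*1.84^i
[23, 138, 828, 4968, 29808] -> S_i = 23*6^i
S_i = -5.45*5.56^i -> [-5.45, -30.3, -168.48, -936.74, -5208.3]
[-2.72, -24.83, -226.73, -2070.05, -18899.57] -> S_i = -2.72*9.13^i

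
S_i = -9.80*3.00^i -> [-9.8, -29.4, -88.2, -264.6, -793.8]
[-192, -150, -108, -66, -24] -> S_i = -192 + 42*i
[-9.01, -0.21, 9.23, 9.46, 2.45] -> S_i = Random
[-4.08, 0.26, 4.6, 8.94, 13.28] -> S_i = -4.08 + 4.34*i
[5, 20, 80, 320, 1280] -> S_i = 5*4^i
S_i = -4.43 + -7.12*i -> [-4.43, -11.55, -18.67, -25.79, -32.91]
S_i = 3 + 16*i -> [3, 19, 35, 51, 67]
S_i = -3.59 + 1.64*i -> [-3.59, -1.95, -0.31, 1.33, 2.97]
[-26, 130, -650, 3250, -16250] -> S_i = -26*-5^i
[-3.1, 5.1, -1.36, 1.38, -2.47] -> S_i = Random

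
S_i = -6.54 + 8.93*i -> [-6.54, 2.39, 11.32, 20.25, 29.18]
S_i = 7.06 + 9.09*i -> [7.06, 16.15, 25.24, 34.33, 43.42]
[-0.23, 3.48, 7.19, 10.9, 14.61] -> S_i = -0.23 + 3.71*i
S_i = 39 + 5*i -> [39, 44, 49, 54, 59]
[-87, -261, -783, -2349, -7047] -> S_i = -87*3^i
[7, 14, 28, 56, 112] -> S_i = 7*2^i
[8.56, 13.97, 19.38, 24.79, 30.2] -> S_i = 8.56 + 5.41*i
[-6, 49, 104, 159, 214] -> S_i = -6 + 55*i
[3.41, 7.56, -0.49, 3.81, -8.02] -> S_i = Random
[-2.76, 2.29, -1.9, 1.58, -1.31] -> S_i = -2.76*(-0.83)^i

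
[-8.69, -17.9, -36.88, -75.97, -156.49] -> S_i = -8.69*2.06^i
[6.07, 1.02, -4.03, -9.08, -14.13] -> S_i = 6.07 + -5.05*i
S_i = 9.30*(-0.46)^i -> [9.3, -4.28, 1.97, -0.91, 0.42]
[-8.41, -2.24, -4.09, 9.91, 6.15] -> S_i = Random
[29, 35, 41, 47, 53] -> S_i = 29 + 6*i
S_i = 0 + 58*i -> [0, 58, 116, 174, 232]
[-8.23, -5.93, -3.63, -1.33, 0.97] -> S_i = -8.23 + 2.30*i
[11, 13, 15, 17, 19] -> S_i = 11 + 2*i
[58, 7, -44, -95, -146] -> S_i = 58 + -51*i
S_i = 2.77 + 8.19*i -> [2.77, 10.96, 19.15, 27.34, 35.53]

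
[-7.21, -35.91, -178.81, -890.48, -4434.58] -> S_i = -7.21*4.98^i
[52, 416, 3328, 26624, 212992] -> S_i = 52*8^i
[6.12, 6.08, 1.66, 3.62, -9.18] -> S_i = Random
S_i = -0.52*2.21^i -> [-0.52, -1.15, -2.54, -5.61, -12.4]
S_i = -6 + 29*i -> [-6, 23, 52, 81, 110]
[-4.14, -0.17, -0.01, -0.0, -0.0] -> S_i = -4.14*0.04^i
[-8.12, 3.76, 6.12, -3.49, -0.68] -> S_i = Random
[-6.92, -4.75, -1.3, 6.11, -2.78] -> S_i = Random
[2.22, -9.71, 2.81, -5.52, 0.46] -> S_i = Random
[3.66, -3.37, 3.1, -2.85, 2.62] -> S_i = 3.66*(-0.92)^i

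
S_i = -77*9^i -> [-77, -693, -6237, -56133, -505197]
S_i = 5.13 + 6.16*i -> [5.13, 11.29, 17.45, 23.61, 29.77]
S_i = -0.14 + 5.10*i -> [-0.14, 4.96, 10.06, 15.16, 20.26]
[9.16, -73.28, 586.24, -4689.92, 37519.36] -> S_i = 9.16*(-8.00)^i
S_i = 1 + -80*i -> [1, -79, -159, -239, -319]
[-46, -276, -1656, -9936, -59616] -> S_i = -46*6^i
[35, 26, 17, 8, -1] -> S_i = 35 + -9*i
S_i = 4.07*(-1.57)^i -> [4.07, -6.39, 10.03, -15.75, 24.73]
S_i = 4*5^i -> [4, 20, 100, 500, 2500]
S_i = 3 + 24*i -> [3, 27, 51, 75, 99]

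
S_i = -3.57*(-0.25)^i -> [-3.57, 0.89, -0.22, 0.06, -0.01]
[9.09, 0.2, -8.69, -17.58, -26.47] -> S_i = 9.09 + -8.89*i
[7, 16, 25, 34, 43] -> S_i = 7 + 9*i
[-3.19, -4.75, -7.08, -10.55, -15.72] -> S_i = -3.19*1.49^i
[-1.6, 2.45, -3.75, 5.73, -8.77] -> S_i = -1.60*(-1.53)^i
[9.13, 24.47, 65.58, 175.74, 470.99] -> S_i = 9.13*2.68^i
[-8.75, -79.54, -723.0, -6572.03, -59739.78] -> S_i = -8.75*9.09^i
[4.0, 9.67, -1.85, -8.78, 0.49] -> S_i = Random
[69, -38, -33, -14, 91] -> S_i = Random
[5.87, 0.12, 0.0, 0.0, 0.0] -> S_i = 5.87*0.02^i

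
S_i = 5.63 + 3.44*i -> [5.63, 9.07, 12.51, 15.95, 19.39]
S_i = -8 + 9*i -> [-8, 1, 10, 19, 28]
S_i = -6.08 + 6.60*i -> [-6.08, 0.52, 7.12, 13.72, 20.32]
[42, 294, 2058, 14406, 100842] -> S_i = 42*7^i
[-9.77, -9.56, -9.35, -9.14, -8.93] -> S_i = -9.77 + 0.21*i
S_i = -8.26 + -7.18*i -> [-8.26, -15.44, -22.62, -29.8, -36.98]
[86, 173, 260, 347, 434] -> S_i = 86 + 87*i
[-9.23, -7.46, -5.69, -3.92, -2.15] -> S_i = -9.23 + 1.77*i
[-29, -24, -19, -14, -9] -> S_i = -29 + 5*i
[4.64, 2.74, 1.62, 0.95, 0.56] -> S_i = 4.64*0.59^i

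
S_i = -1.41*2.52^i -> [-1.41, -3.55, -8.95, -22.56, -56.86]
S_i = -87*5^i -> [-87, -435, -2175, -10875, -54375]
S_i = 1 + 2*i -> [1, 3, 5, 7, 9]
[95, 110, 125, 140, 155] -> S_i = 95 + 15*i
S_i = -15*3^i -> [-15, -45, -135, -405, -1215]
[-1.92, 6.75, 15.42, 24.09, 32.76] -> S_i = -1.92 + 8.67*i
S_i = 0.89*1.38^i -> [0.89, 1.23, 1.69, 2.34, 3.23]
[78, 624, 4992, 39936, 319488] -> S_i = 78*8^i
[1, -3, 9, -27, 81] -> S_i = 1*-3^i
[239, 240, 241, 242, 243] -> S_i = 239 + 1*i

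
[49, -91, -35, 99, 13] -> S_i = Random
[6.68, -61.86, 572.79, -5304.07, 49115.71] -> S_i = 6.68*(-9.26)^i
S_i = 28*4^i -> [28, 112, 448, 1792, 7168]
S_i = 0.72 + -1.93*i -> [0.72, -1.21, -3.14, -5.07, -7.0]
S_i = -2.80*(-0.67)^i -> [-2.8, 1.88, -1.26, 0.84, -0.56]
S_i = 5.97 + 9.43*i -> [5.97, 15.4, 24.83, 34.26, 43.69]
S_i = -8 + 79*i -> [-8, 71, 150, 229, 308]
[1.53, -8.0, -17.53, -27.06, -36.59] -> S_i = 1.53 + -9.53*i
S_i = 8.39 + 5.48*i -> [8.39, 13.87, 19.35, 24.83, 30.31]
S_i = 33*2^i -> [33, 66, 132, 264, 528]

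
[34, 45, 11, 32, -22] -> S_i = Random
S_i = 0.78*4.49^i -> [0.78, 3.5, 15.72, 70.6, 317.02]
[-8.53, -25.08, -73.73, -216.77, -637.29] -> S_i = -8.53*2.94^i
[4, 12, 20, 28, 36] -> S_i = 4 + 8*i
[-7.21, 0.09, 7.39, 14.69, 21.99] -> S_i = -7.21 + 7.30*i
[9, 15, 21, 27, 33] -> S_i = 9 + 6*i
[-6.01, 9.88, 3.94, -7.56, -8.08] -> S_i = Random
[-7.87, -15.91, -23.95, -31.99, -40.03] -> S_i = -7.87 + -8.04*i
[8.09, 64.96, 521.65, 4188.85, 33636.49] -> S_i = 8.09*8.03^i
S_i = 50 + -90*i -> [50, -40, -130, -220, -310]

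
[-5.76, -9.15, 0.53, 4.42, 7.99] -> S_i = Random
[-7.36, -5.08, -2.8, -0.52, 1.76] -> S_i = -7.36 + 2.28*i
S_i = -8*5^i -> [-8, -40, -200, -1000, -5000]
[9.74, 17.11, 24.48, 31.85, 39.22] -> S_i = 9.74 + 7.37*i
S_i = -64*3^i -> [-64, -192, -576, -1728, -5184]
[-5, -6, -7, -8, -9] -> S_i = -5 + -1*i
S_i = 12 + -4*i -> [12, 8, 4, 0, -4]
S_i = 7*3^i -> [7, 21, 63, 189, 567]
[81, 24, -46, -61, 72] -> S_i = Random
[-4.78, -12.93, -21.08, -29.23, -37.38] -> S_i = -4.78 + -8.15*i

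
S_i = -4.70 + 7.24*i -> [-4.7, 2.54, 9.78, 17.02, 24.26]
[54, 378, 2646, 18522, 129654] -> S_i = 54*7^i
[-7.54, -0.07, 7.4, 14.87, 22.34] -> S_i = -7.54 + 7.47*i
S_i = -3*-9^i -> [-3, 27, -243, 2187, -19683]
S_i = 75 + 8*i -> [75, 83, 91, 99, 107]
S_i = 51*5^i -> [51, 255, 1275, 6375, 31875]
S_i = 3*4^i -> [3, 12, 48, 192, 768]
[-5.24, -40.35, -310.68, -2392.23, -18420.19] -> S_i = -5.24*7.70^i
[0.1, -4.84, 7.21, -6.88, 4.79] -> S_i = Random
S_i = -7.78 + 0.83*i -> [-7.78, -6.95, -6.12, -5.29, -4.46]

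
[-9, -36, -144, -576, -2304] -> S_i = -9*4^i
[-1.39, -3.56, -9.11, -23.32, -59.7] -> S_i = -1.39*2.56^i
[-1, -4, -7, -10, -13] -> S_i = -1 + -3*i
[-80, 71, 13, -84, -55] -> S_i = Random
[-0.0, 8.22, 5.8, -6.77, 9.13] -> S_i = Random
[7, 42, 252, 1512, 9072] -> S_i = 7*6^i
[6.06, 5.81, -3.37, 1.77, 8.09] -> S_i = Random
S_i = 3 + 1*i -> [3, 4, 5, 6, 7]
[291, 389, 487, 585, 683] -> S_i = 291 + 98*i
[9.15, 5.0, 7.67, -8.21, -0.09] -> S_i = Random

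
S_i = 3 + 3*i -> [3, 6, 9, 12, 15]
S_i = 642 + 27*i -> [642, 669, 696, 723, 750]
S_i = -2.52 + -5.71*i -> [-2.52, -8.23, -13.94, -19.65, -25.36]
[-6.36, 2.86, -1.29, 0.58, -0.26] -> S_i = -6.36*(-0.45)^i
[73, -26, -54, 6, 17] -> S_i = Random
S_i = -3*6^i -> [-3, -18, -108, -648, -3888]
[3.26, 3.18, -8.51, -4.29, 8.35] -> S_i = Random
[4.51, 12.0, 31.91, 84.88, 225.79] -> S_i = 4.51*2.66^i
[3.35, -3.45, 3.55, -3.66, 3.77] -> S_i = 3.35*(-1.03)^i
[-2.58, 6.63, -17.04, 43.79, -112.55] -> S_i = -2.58*(-2.57)^i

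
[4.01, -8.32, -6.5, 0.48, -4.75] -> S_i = Random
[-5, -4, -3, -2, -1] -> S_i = -5 + 1*i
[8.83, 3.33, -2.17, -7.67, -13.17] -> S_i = 8.83 + -5.50*i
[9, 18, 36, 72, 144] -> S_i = 9*2^i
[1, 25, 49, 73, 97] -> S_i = 1 + 24*i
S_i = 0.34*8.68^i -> [0.34, 2.95, 25.62, 222.35, 1930.0]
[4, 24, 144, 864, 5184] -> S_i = 4*6^i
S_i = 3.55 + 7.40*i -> [3.55, 10.95, 18.35, 25.75, 33.15]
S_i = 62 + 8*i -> [62, 70, 78, 86, 94]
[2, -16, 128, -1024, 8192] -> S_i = 2*-8^i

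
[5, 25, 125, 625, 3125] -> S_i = 5*5^i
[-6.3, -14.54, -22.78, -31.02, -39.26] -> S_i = -6.30 + -8.24*i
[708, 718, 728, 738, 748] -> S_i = 708 + 10*i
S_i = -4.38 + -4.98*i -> [-4.38, -9.36, -14.34, -19.32, -24.3]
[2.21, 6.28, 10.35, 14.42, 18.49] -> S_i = 2.21 + 4.07*i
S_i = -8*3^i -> [-8, -24, -72, -216, -648]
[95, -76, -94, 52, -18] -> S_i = Random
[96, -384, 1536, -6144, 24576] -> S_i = 96*-4^i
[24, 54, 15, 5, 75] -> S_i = Random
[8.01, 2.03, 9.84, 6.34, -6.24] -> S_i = Random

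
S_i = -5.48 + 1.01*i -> [-5.48, -4.47, -3.46, -2.45, -1.44]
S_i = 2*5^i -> [2, 10, 50, 250, 1250]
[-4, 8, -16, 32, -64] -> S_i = -4*-2^i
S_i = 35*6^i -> [35, 210, 1260, 7560, 45360]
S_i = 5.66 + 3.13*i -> [5.66, 8.79, 11.92, 15.05, 18.18]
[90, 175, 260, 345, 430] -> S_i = 90 + 85*i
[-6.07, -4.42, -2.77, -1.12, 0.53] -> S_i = -6.07 + 1.65*i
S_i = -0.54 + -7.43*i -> [-0.54, -7.97, -15.4, -22.83, -30.26]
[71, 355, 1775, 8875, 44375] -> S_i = 71*5^i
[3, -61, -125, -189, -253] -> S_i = 3 + -64*i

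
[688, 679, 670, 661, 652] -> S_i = 688 + -9*i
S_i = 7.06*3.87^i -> [7.06, 27.32, 105.74, 409.2, 1583.61]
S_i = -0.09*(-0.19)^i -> [-0.09, 0.02, -0.0, 0.0, -0.0]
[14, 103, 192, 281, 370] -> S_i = 14 + 89*i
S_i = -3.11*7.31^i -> [-3.11, -22.73, -166.19, -1214.82, -8880.35]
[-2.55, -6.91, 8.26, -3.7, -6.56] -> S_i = Random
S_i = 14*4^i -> [14, 56, 224, 896, 3584]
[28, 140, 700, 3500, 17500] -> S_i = 28*5^i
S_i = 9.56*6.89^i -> [9.56, 65.87, 453.83, 3126.91, 21544.42]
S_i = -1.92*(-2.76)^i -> [-1.92, 5.3, -14.63, 40.37, -111.41]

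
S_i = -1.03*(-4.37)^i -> [-1.03, 4.5, -19.67, 85.96, -375.63]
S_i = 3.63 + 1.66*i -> [3.63, 5.29, 6.95, 8.61, 10.27]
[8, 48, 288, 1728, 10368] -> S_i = 8*6^i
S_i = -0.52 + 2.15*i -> [-0.52, 1.63, 3.78, 5.93, 8.08]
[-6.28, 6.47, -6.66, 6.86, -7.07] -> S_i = -6.28*(-1.03)^i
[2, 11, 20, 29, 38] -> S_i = 2 + 9*i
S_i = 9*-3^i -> [9, -27, 81, -243, 729]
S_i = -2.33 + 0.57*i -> [-2.33, -1.76, -1.19, -0.62, -0.05]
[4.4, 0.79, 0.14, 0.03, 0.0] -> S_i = 4.40*0.18^i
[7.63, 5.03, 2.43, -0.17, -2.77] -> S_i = 7.63 + -2.60*i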